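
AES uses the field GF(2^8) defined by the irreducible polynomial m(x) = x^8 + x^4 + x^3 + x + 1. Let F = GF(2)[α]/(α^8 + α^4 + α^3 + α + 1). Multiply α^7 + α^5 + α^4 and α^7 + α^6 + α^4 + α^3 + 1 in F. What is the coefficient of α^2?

0

Multiply in GF(2)[α]: (α^7 + α^5 + α^4)·(α^7 + α^6 + α^4 + α^3 + 1) = α^14 + α^13 + α^12 + α^11 + α^9 + α^5 + α^4.
Reduce using α^8 ≡ α^4 + α^3 + α + 1 (mod α^8 + α^4 + α^3 + α + 1).
Reduced: α^7 + α^5 + α.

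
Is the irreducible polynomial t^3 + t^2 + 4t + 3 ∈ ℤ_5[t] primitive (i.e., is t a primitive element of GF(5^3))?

Yes

Write f(t) = t^3 + t^2 + 4t + 3.
|GF(5^3)^×| = 5^3 − 1 = 124. Prime factorization: 124 = 2^2·31.
f is primitive ⇔ t has order 124 in GF(5)[t]/(f), i.e. t^(124/q) ≠ 1 for each prime q | 124.
t^(62) mod f = 4.
t^(4) mod f = 2t^2 + t + 3.
None equal 1, so t has full order 124; f is primitive.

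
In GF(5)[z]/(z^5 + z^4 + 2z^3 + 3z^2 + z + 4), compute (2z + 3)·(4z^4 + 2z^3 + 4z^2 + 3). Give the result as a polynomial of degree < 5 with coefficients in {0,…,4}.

Multiply in GF(5)[z]: (2z + 3)·(4z^4 + 2z^3 + 4z^2 + 3) = 3z^5 + z^4 + 4z^3 + 2z^2 + z + 4.
Reduce using z^5 ≡ 4z^4 + 3z^3 + 2z^2 + 4z + 1 (mod z^5 + z^4 + 2z^3 + 3z^2 + z + 4).
Reduced: 3z^4 + 3z^3 + 3z^2 + 3z + 2.

3z^4 + 3z^3 + 3z^2 + 3z + 2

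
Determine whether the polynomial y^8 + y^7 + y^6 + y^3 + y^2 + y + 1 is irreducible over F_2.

Write h(y) = y^8 + y^7 + y^6 + y^3 + y^2 + y + 1.
Check for roots in F_2: h(0) = 1; h(1) = 1.
No roots, so no linear factors.
Monic irreducibles of degree 2 over GF(2): y^2 + y + 1.
None of them divide h (all give nonzero remainder).
Monic irreducibles of degree 3 over GF(2): y^3 + y + 1, y^3 + y^2 + 1.
None of them divide h (all give nonzero remainder).
Monic irreducibles of degree 4 over GF(2): y^4 + y + 1, y^4 + y^3 + 1, y^4 + y^3 + y^2 + y + 1.
None of them divide h (all give nonzero remainder).
No irreducible factor of degree ≤ 4 exists, so h is irreducible over GF(2).

Yes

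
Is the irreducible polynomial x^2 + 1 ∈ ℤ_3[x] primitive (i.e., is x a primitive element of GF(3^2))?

No

Write f(x) = x^2 + 1.
|GF(3^2)^×| = 3^2 − 1 = 8. Prime factorization: 8 = 2^3.
f is primitive ⇔ x has order 8 in GF(3)[x]/(f), i.e. x^(8/q) ≠ 1 for each prime q | 8.
x^(4) mod f = 1
Since x^(4) = 1, the order of x divides 4 < 8; not primitive.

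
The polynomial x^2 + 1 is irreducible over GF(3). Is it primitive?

Write f(x) = x^2 + 1.
|GF(3^2)^×| = 3^2 − 1 = 8. Prime factorization: 8 = 2^3.
f is primitive ⇔ x has order 8 in GF(3)[x]/(f), i.e. x^(8/q) ≠ 1 for each prime q | 8.
x^(4) mod f = 1
Since x^(4) = 1, the order of x divides 4 < 8; not primitive.

No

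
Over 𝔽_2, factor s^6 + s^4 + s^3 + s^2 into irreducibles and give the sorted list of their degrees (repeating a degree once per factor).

Write h(s) = s^6 + s^4 + s^3 + s^2.
Roots in 𝔽_2: h(0) = 0 → root; h(1) = 0 → root.
Linear factors from roots: (s), (s + 1).
Complete factorization: h(s) = (s + 1)·(s)^2·(s^3 + s^2 + 1).
Factor degrees with multiplicity: 1 + 1 + 1 + 3 = 6.

1, 1, 1, 3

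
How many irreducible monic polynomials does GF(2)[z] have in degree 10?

By the necklace-counting formula, N_2(10) = (1/10) Σ_{d|10} μ(10/d)·2^d.
Divisors of 10: 1, 2, 5, 10; μ(10/d) for each: 1, -1, -1, 1.
Σ = 2^1 − 2^2 − 2^5 + 2^10 = 990.
N = 990/10 = 99.

99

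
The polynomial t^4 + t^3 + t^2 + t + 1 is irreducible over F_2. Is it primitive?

No

Write f(t) = t^4 + t^3 + t^2 + t + 1.
|GF(2^4)^×| = 2^4 − 1 = 15. Prime factorization: 15 = 3·5.
f is primitive ⇔ t has order 15 in GF(2)[t]/(f), i.e. t^(15/q) ≠ 1 for each prime q | 15.
t^(5) mod f = 1
t^(3) mod f = t^3.
Since t^(5) = 1, the order of t divides 5 < 15; not primitive.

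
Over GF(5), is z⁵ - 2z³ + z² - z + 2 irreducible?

No

Write P(z) = z⁵ - 2z³ + z² - z + 2.
Check for roots in GF(5): P(0) = 2; P(1) = 1; P(2) = 0 → root; P(3) = 2; P(4) = 0 → root.
P(2) = 0, so (z − 2) divides P(z); P is reducible.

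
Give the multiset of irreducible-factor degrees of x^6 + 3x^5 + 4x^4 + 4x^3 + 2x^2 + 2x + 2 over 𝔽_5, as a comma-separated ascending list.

Write h(x) = x^6 + 3x^5 + 4x^4 + 4x^3 + 2x^2 + 2x + 2.
Roots in 𝔽_5: h(0) = 2; h(1) = 3; h(2) = 0 → root; h(3) = 1; h(4) = 0 → root.
Linear factors from roots: (x + 3), (x + 1).
Complete factorization: h(x) = (x + 1)·(x + 3)·(x^2 + 2x + 3)^2.
Factor degrees with multiplicity: 1 + 1 + 2 + 2 = 6.

1, 1, 2, 2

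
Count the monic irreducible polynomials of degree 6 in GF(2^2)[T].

670

x^(4^6) − x is the product of all monic irreducibles of degree dividing 6; Möbius inversion gives N = (1/6) Σ μ(6/d)·4^d.
Divisors of 6: 1, 2, 3, 6; μ(6/d) for each: 1, -1, -1, 1.
Σ = 4^1 − 4^2 − 4^3 + 4^6 = 4020.
N = 4020/6 = 670.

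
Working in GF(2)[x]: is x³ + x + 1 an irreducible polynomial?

Yes

Write g(x) = x³ + x + 1.
Check for roots in GF(2): g(0) = 1; g(1) = 1.
No roots. A degree-3 polynomial over a field with no linear factor is irreducible.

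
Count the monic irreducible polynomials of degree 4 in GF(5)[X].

150

Gauss's count: N_{5}(4) = (1/4) Σ_{d|4} μ(4/d)·5^d.
Divisors of 4: 1, 2, 4; μ(4/d) for each: 0, -1, 1.
Σ = − 5^2 + 5^4 = 600.
N = 600/4 = 150.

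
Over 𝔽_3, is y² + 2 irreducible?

No

Write f(y) = y² + 2.
Check for roots in 𝔽_3: f(0) = 2; f(1) = 0 → root; f(2) = 0 → root.
f(1) = 0, so (y − 1) divides f(y); f is reducible.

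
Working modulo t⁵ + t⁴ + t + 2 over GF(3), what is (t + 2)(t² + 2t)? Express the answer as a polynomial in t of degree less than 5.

Multiply in GF(3)[t]: (t + 2)·(t² + 2t) = t³ + t² + t.
Reduced: t³ + t² + t.

t^3 + t^2 + t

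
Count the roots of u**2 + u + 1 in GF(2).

0

Write f(u) = u**2 + u + 1.
Evaluate at each of the 2 elements of GF(2):
f(0) = 1; f(1) = 1.
No element is a root.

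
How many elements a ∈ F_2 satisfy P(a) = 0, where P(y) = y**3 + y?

Evaluate at each of the 2 elements of F_2:
P(0) = 0 → root; P(1) = 0 → root.
Roots: {0, 1}.

2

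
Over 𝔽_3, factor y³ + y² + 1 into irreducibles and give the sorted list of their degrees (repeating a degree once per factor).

1, 2

Write g(y) = y³ + y² + 1.
Roots in 𝔽_3: g(0) = 1; g(1) = 0 → root; g(2) = 1.
Linear factors from roots: (y + 2).
Complete factorization: g(y) = (y + 2)·(y² + 2y + 2).
Factor degrees with multiplicity: 1 + 2 = 3.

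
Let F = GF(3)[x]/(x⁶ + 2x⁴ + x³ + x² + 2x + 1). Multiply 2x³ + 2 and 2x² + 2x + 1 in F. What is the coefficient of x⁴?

1

Multiply in GF(3)[x]: (2x³ + 2)·(2x² + 2x + 1) = x⁵ + x⁴ + 2x³ + x² + x + 2.
Reduced: x⁵ + x⁴ + 2x³ + x² + x + 2.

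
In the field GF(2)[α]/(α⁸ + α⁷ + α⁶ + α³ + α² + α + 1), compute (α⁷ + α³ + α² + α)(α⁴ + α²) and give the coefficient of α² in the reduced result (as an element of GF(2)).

Multiply in GF(2)[α]: (α⁷ + α³ + α² + α)·(α⁴ + α²) = α¹¹ + α⁹ + α⁷ + α⁶ + α⁴ + α³.
Reduce using α⁸ ≡ α⁷ + α⁶ + α³ + α² + α + 1 (mod α⁸ + α⁷ + α⁶ + α³ + α² + α + 1).
Reduced: α.

0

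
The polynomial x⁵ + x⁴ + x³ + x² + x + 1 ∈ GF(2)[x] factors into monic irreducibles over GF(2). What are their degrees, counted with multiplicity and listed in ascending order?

Write h(x) = x⁵ + x⁴ + x³ + x² + x + 1.
Roots in GF(2): h(0) = 1; h(1) = 0 → root.
Linear factors from roots: (x + 1).
Complete factorization: h(x) = (x + 1)·(x² + x + 1)^2.
Factor degrees with multiplicity: 1 + 2 + 2 = 5.

1, 2, 2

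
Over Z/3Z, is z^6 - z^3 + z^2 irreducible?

Write h(z) = z^6 - z^3 + z^2.
Check for roots in Z/3Z: h(0) = 0 → root; h(1) = 1; h(2) = 0 → root.
h(0) = 0, so (z) divides h(z); h is reducible.

No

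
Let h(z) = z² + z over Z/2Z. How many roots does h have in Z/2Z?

Evaluate at each of the 2 elements of Z/2Z:
h(0) = 0 → root; h(1) = 0 → root.
Roots: {0, 1}.

2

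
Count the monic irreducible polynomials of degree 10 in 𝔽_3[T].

5880

The number of monic irreducibles of degree 10 over GF(3) is (1/10)·Σ_{d∣10} μ(10/d) 3^d.
Divisors of 10: 1, 2, 5, 10; μ(10/d) for each: 1, -1, -1, 1.
Σ = 3^1 − 3^2 − 3^5 + 3^10 = 58800.
N = 58800/10 = 5880.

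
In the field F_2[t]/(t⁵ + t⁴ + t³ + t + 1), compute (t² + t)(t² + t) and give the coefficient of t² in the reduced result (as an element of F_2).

1

Multiply in F_2[t]: (t² + t)·(t² + t) = t⁴ + t².
Reduced: t⁴ + t².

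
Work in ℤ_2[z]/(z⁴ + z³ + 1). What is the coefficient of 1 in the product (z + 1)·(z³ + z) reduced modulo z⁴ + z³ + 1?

1

Multiply in ℤ_2[z]: (z + 1)·(z³ + z) = z⁴ + z³ + z² + z.
Reduce using z⁴ ≡ z³ + 1 (mod z⁴ + z³ + 1).
Reduced: z² + z + 1.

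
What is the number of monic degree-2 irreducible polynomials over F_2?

1

x^(2^2) − x is the product of all monic irreducibles of degree dividing 2; Möbius inversion gives N = (1/2) Σ μ(2/d)·2^d.
Divisors of 2: 1, 2; μ(2/d) for each: -1, 1.
Σ = − 2^1 + 2^2 = 2.
N = 2/2 = 1.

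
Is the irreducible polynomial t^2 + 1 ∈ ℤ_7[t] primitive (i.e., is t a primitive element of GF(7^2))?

Write f(t) = t^2 + 1.
|GF(7^2)^×| = 7^2 − 1 = 48. Prime factorization: 48 = 2^4·3.
f is primitive ⇔ t has order 48 in GF(7)[t]/(f), i.e. t^(48/q) ≠ 1 for each prime q | 48.
t^(24) mod f = 1
t^(16) mod f = 1
Since t^(24) = 1, the order of t divides 24 < 48; not primitive.

No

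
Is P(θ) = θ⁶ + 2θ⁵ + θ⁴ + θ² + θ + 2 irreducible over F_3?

Yes

Check for roots in F_3: P(0) = 2; P(1) = 2; P(2) = 2.
No roots, so no linear factors.
Monic irreducibles of degree 2 over GF(3): θ² + 1, θ² + θ + 2, θ² + 2θ + 2.
None of them divide P (all give nonzero remainder).
Degree-3 irreducible divisors: test the 8 monic irreducibles of degree 3 over GF(3).
None of them divide P (all give nonzero remainder).
No irreducible factor of degree ≤ 3 exists, so P is irreducible over GF(3).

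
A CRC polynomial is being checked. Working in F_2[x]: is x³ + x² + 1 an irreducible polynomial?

Write P(x) = x³ + x² + 1.
Check for roots in F_2: P(0) = 1; P(1) = 1.
No roots. A degree-3 polynomial over a field with no linear factor is irreducible.

Yes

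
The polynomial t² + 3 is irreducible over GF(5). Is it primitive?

Write f(t) = t² + 3.
|GF(5^2)^×| = 5^2 − 1 = 24. Prime factorization: 24 = 2^3·3.
f is primitive ⇔ t has order 24 in GF(5)[t]/(f), i.e. t^(24/q) ≠ 1 for each prime q | 24.
t^(12) mod f = 4.
t^(8) mod f = 1
Since t^(8) = 1, the order of t divides 8 < 24; not primitive.

No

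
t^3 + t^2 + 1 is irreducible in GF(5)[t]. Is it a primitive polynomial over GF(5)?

Write f(t) = t^3 + t^2 + 1.
|GF(5^3)^×| = 5^3 − 1 = 124. Prime factorization: 124 = 2^2·31.
f is primitive ⇔ t has order 124 in GF(5)[t]/(f), i.e. t^(124/q) ≠ 1 for each prime q | 124.
t^(62) mod f = 1
t^(4) mod f = t^2 + 4t + 1.
Since t^(62) = 1, the order of t divides 62 < 124; not primitive.

No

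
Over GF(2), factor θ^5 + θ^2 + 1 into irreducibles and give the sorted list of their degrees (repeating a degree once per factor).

Write g(θ) = θ^5 + θ^2 + 1.
Roots in GF(2): g(0) = 1; g(1) = 1.
Complete factorization: g(θ) = (θ^5 + θ^2 + 1).
Factor degrees with multiplicity: 5 = 5.

5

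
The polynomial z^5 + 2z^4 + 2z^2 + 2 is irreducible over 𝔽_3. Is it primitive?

No

Write f(z) = z^5 + 2z^4 + 2z^2 + 2.
|GF(3^5)^×| = 3^5 − 1 = 242. Prime factorization: 242 = 2·11^2.
f is primitive ⇔ z has order 242 in GF(3)[z]/(f), i.e. z^(242/q) ≠ 1 for each prime q | 242.
z^(121) mod f = 1
z^(22) mod f = z^4 + z^3 + 2z^2.
Since z^(121) = 1, the order of z divides 121 < 242; not primitive.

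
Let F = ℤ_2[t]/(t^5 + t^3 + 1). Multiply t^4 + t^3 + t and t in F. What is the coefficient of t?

0

Multiply in ℤ_2[t]: (t^4 + t^3 + t)·(t) = t^5 + t^4 + t^2.
Reduce using t^5 ≡ t^3 + 1 (mod t^5 + t^3 + 1).
Reduced: t^4 + t^3 + t^2 + 1.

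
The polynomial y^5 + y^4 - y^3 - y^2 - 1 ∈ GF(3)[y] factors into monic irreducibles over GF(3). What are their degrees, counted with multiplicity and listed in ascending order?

Write f(y) = y^5 + y^4 - y^3 - y^2 - 1.
Roots in GF(3): f(0) = 2; f(1) = 2; f(2) = 2.
Complete factorization: f(y) = (y^5 + y^4 - y^3 - y^2 - 1).
Factor degrees with multiplicity: 5 = 5.

5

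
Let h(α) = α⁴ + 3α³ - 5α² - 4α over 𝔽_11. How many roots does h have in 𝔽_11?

4

Evaluate at each of the 11 elements of 𝔽_11:
h(0) = 0 → root; h(1) = 6; h(2) = 1; h(3) = 6; h(4) = 0 → root; h(5) = 8; h(6) = 2; h(7) = 0 → root; h(8) = 0 → root; h(9) = 2; h(10) = 8.
Roots: {0, 4, 7, 8}.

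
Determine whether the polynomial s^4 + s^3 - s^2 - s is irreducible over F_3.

No

Write P(s) = s^4 + s^3 - s^2 - s.
Check for roots in F_3: P(0) = 0 → root; P(1) = 0 → root; P(2) = 0 → root.
P(0) = 0, so (s) divides P(s); P is reducible.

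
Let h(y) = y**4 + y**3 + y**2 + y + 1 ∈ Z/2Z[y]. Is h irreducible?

Yes

Check for roots in Z/2Z: h(0) = 1; h(1) = 1.
No roots, so no linear factors.
Monic irreducibles of degree 2 over GF(2): y**2 + y + 1.
None of them divide h (all give nonzero remainder).
No irreducible factor of degree ≤ 2 exists, so h is irreducible over GF(2).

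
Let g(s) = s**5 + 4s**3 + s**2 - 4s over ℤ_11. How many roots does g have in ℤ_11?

Evaluate at each of the 11 elements of ℤ_11:
g(0) = 0 → root; g(1) = 2; g(2) = 5; g(3) = 7; g(4) = 4; g(5) = 0 → root; g(6) = 6; g(7) = 6; g(8) = 0 → root; g(9) = 3; g(10) = 0 → root.
Roots: {0, 5, 8, 10}.

4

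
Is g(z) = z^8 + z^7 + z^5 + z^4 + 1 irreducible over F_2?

Yes

Check for roots in F_2: g(0) = 1; g(1) = 1.
No roots, so no linear factors.
Monic irreducibles of degree 2 over GF(2): z^2 + z + 1.
None of them divide g (all give nonzero remainder).
Monic irreducibles of degree 3 over GF(2): z^3 + z + 1, z^3 + z^2 + 1.
None of them divide g (all give nonzero remainder).
Monic irreducibles of degree 4 over GF(2): z^4 + z + 1, z^4 + z^3 + 1, z^4 + z^3 + z^2 + z + 1.
None of them divide g (all give nonzero remainder).
No irreducible factor of degree ≤ 4 exists, so g is irreducible over GF(2).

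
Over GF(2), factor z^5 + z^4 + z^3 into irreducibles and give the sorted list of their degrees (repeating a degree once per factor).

1, 1, 1, 2

Write g(z) = z^5 + z^4 + z^3.
Roots in GF(2): g(0) = 0 → root; g(1) = 1.
Linear factors from roots: (z).
Complete factorization: g(z) = (z)^3·(z^2 + z + 1).
Factor degrees with multiplicity: 1 + 1 + 1 + 2 = 5.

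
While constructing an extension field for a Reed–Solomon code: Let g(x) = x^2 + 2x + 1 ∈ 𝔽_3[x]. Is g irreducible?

Check for roots in 𝔽_3: g(0) = 1; g(1) = 1; g(2) = 0 → root.
g(2) = 0, so (x − 2) divides g(x); g is reducible.

No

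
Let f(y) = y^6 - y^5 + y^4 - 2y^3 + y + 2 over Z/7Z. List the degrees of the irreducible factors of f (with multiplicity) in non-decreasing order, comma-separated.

Linear factors from roots: (y - 3), (y + 3).
Complete factorization: f(y) = (y + 3)·(y - 3)·(y^2 + y + 3)·(y^2 - 2y + 2).
Factor degrees with multiplicity: 1 + 1 + 2 + 2 = 6.

1, 1, 2, 2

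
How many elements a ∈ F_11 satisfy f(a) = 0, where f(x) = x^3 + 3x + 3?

3

Evaluate at each of the 11 elements of F_11:
f(0) = 3; f(1) = 7; f(2) = 6; f(3) = 6; f(4) = 2; f(5) = 0 → root; f(6) = 6; f(7) = 4; f(8) = 0 → root; f(9) = 0 → root; f(10) = 10.
Roots: {5, 8, 9}.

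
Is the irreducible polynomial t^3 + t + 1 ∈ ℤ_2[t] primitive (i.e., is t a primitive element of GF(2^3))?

Write f(t) = t^3 + t + 1.
|GF(2^3)^×| = 2^3 − 1 = 7. Prime factorization: 7 = 7.
f is primitive ⇔ t has order 7 in GF(2)[t]/(f), i.e. t^(7/q) ≠ 1 for each prime q | 7.
t^(1) mod f = t.
None equal 1, so t has full order 7; f is primitive.

Yes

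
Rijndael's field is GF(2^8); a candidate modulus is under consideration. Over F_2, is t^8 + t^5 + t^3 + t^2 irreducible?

No

Write P(t) = t^8 + t^5 + t^3 + t^2.
Check for roots in F_2: P(0) = 0 → root; P(1) = 0 → root.
P(0) = 0, so (t) divides P(t); P is reducible.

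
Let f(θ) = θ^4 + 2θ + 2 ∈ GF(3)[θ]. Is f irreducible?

Yes

Check for roots in GF(3): f(0) = 2; f(1) = 2; f(2) = 1.
No roots, so no linear factors.
Monic irreducibles of degree 2 over GF(3): θ^2 + 1, θ^2 + θ + 2, θ^2 + 2θ + 2.
None of them divide f (all give nonzero remainder).
No irreducible factor of degree ≤ 2 exists, so f is irreducible over GF(3).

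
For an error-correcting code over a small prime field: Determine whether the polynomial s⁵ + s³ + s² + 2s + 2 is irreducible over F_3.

Yes

Write P(s) = s⁵ + s³ + s² + 2s + 2.
Check for roots in F_3: P(0) = 2; P(1) = 1; P(2) = 2.
No roots, so no linear factors.
Monic irreducibles of degree 2 over GF(3): s² + 1, s² + s + 2, s² + 2s + 2.
None of them divide P (all give nonzero remainder).
No irreducible factor of degree ≤ 2 exists, so P is irreducible over GF(3).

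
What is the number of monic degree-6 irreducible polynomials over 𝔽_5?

The number of monic irreducibles of degree 6 over GF(5) is (1/6)·Σ_{d∣6} μ(6/d) 5^d.
Divisors of 6: 1, 2, 3, 6; μ(6/d) for each: 1, -1, -1, 1.
Σ = 5^1 − 5^2 − 5^3 + 5^6 = 15480.
N = 15480/6 = 2580.

2580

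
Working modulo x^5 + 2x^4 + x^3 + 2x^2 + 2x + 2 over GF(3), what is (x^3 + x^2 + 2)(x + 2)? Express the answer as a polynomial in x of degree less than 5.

x^4 + 2x^2 + 2x + 1

Multiply in GF(3)[x]: (x^3 + x^2 + 2)·(x + 2) = x^4 + 2x^2 + 2x + 1.
Reduced: x^4 + 2x^2 + 2x + 1.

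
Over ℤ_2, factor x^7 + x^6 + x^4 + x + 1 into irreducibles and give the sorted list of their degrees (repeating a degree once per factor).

Write g(x) = x^7 + x^6 + x^4 + x + 1.
Roots in ℤ_2: g(0) = 1; g(1) = 1.
Complete factorization: g(x) = (x^7 + x^6 + x^4 + x + 1).
Factor degrees with multiplicity: 7 = 7.

7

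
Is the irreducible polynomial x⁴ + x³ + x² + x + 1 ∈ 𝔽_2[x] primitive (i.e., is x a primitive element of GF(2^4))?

No

Write f(x) = x⁴ + x³ + x² + x + 1.
|GF(2^4)^×| = 2^4 − 1 = 15. Prime factorization: 15 = 3·5.
f is primitive ⇔ x has order 15 in GF(2)[x]/(f), i.e. x^(15/q) ≠ 1 for each prime q | 15.
x^(5) mod f = 1
x^(3) mod f = x³.
Since x^(5) = 1, the order of x divides 5 < 15; not primitive.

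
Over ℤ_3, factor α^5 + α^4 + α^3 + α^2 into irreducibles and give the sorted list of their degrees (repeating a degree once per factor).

1, 1, 1, 2

Write h(α) = α^5 + α^4 + α^3 + α^2.
Roots in ℤ_3: h(0) = 0 → root; h(1) = 1; h(2) = 0 → root.
Linear factors from roots: (α), (α + 1).
Complete factorization: h(α) = (α + 1)·(α)^2·(α^2 + 1).
Factor degrees with multiplicity: 1 + 1 + 1 + 2 = 5.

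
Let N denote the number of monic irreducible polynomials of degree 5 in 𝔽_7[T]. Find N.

3360

By the necklace-counting formula, N_7(5) = (1/5) Σ_{d|5} μ(5/d)·7^d.
Divisors of 5: 1, 5; μ(5/d) for each: -1, 1.
Σ = − 7^1 + 7^5 = 16800.
N = 16800/5 = 3360.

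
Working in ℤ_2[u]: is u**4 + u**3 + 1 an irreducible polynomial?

Yes

Write f(u) = u**4 + u**3 + 1.
Check for roots in ℤ_2: f(0) = 1; f(1) = 1.
No roots, so no linear factors.
Monic irreducibles of degree 2 over GF(2): u**2 + u + 1.
None of them divide f (all give nonzero remainder).
No irreducible factor of degree ≤ 2 exists, so f is irreducible over GF(2).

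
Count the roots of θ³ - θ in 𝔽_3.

Write f(θ) = θ³ - θ.
Evaluate at each of the 3 elements of 𝔽_3:
f(0) = 0 → root; f(1) = 0 → root; f(2) = 0 → root.
Roots: {0, 1, 2}.

3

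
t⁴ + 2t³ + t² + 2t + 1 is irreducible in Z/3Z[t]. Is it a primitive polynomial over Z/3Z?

Write f(t) = t⁴ + 2t³ + t² + 2t + 1.
|GF(3^4)^×| = 3^4 − 1 = 80. Prime factorization: 80 = 2^4·5.
f is primitive ⇔ t has order 80 in GF(3)[t]/(f), i.e. t^(80/q) ≠ 1 for each prime q | 80.
t^(40) mod f = 1
t^(16) mod f = 2t.
Since t^(40) = 1, the order of t divides 40 < 80; not primitive.

No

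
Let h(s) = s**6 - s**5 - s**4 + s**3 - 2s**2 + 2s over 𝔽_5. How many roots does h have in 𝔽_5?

4

Evaluate at each of the 5 elements of 𝔽_5:
h(0) = 0 → root; h(1) = 0 → root; h(2) = 0 → root; h(3) = 0 → root; h(4) = 1.
Roots: {0, 1, 2, 3}.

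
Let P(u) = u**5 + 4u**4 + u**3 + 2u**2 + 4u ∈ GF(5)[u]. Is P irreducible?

Check for roots in GF(5): P(0) = 0 → root; P(1) = 2; P(2) = 0 → root; P(3) = 4; P(4) = 0 → root.
P(0) = 0, so (u) divides P(u); P is reducible.

No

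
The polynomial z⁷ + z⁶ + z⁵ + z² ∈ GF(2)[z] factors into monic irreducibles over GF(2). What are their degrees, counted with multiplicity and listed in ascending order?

Write h(z) = z⁷ + z⁶ + z⁵ + z².
Roots in GF(2): h(0) = 0 → root; h(1) = 0 → root.
Linear factors from roots: (z), (z + 1).
Complete factorization: h(z) = (z)^2·(z + 1)^2·(z³ + z² + 1).
Factor degrees with multiplicity: 1 + 1 + 1 + 1 + 3 = 7.

1, 1, 1, 1, 3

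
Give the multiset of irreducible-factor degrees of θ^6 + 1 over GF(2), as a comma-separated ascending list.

1, 1, 2, 2

Write f(θ) = θ^6 + 1.
Roots in GF(2): f(0) = 1; f(1) = 0 → root.
Linear factors from roots: (θ + 1).
Complete factorization: f(θ) = (θ + 1)^2·(θ^2 + θ + 1)^2.
Factor degrees with multiplicity: 1 + 1 + 2 + 2 = 6.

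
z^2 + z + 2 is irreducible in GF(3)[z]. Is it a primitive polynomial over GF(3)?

Write f(z) = z^2 + z + 2.
|GF(3^2)^×| = 3^2 − 1 = 8. Prime factorization: 8 = 2^3.
f is primitive ⇔ z has order 8 in GF(3)[z]/(f), i.e. z^(8/q) ≠ 1 for each prime q | 8.
z^(4) mod f = 2.
None equal 1, so z has full order 8; f is primitive.

Yes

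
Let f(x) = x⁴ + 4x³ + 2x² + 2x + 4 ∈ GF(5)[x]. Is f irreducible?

Yes

Check for roots in GF(5): f(0) = 4; f(1) = 3; f(2) = 4; f(3) = 2; f(4) = 1.
No roots, so no linear factors.
Degree-2 irreducible divisors: test the 10 monic irreducibles of degree 2 over GF(5).
None of them divide f (all give nonzero remainder).
No irreducible factor of degree ≤ 2 exists, so f is irreducible over GF(5).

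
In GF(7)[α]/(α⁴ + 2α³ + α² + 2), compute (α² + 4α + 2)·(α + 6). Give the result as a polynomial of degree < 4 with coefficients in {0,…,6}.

Multiply in GF(7)[α]: (α² + 4α + 2)·(α + 6) = α³ + 3α² + 5α + 5.
Reduced: α³ + 3α² + 5α + 5.

α^3 + 3α^2 + 5α + 5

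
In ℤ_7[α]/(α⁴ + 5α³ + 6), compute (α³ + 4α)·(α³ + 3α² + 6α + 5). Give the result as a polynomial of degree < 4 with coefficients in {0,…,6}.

α^3 + 4α^2 + 4α + 6

Multiply in ℤ_7[α]: (α³ + 4α)·(α³ + 3α² + 6α + 5) = α⁶ + 3α⁵ + 3α⁴ + 3α³ + 3α² + 6α.
Reduce using α⁴ ≡ 2α³ + 1 (mod α⁴ + 5α³ + 6).
Reduced: α³ + 4α² + 4α + 6.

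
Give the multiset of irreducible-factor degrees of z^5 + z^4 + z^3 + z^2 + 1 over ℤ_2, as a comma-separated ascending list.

5

Write h(z) = z^5 + z^4 + z^3 + z^2 + 1.
Roots in ℤ_2: h(0) = 1; h(1) = 1.
Complete factorization: h(z) = (z^5 + z^4 + z^3 + z^2 + 1).
Factor degrees with multiplicity: 5 = 5.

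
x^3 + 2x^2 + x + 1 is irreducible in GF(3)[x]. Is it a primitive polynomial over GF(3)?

Yes

Write f(x) = x^3 + 2x^2 + x + 1.
|GF(3^3)^×| = 3^3 − 1 = 26. Prime factorization: 26 = 2·13.
f is primitive ⇔ x has order 26 in GF(3)[x]/(f), i.e. x^(26/q) ≠ 1 for each prime q | 26.
x^(13) mod f = 2.
x^(2) mod f = x^2.
None equal 1, so x has full order 26; f is primitive.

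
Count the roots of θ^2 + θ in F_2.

Write g(θ) = θ^2 + θ.
Evaluate at each of the 2 elements of F_2:
g(0) = 0 → root; g(1) = 0 → root.
Roots: {0, 1}.

2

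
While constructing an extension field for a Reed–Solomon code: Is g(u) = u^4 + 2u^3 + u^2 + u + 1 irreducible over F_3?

Check for roots in F_3: g(0) = 1; g(1) = 0 → root; g(2) = 0 → root.
g(1) = 0, so (u − 1) divides g(u); g is reducible.

No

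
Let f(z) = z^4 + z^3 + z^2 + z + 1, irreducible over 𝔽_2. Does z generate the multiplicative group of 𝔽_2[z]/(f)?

|GF(2^4)^×| = 2^4 − 1 = 15. Prime factorization: 15 = 3·5.
f is primitive ⇔ z has order 15 in GF(2)[z]/(f), i.e. z^(15/q) ≠ 1 for each prime q | 15.
z^(5) mod f = 1
z^(3) mod f = z^3.
Since z^(5) = 1, the order of z divides 5 < 15; not primitive.

No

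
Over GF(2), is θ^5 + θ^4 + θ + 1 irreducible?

Write P(θ) = θ^5 + θ^4 + θ + 1.
Check for roots in GF(2): P(0) = 1; P(1) = 0 → root.
P(1) = 0, so (θ − 1) divides P(θ); P is reducible.

No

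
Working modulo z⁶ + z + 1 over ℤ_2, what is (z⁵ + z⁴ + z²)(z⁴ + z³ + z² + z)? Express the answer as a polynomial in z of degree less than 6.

z + 1

Multiply in ℤ_2[z]: (z⁵ + z⁴ + z²)·(z⁴ + z³ + z² + z) = z⁹ + z⁶ + z⁴ + z³.
Reduce using z⁶ ≡ z + 1 (mod z⁶ + z + 1).
Reduced: z + 1.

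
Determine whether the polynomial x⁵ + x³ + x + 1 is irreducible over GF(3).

Write g(x) = x⁵ + x³ + x + 1.
Check for roots in GF(3): g(0) = 1; g(1) = 1; g(2) = 1.
No roots, so no linear factors.
Monic irreducibles of degree 2 over GF(3): x² + 1, x² + x + 2, x² + 2x + 2.
None of them divide g (all give nonzero remainder).
No irreducible factor of degree ≤ 2 exists, so g is irreducible over GF(3).

Yes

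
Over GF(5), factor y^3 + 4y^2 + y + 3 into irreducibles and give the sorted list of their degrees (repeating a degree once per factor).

1, 2

Write h(y) = y^3 + 4y^2 + y + 3.
Roots in GF(5): h(0) = 3; h(1) = 4; h(2) = 4; h(3) = 4; h(4) = 0 → root.
Linear factors from roots: (y + 1).
Complete factorization: h(y) = (y + 1)·(y^2 + 3y + 3).
Factor degrees with multiplicity: 1 + 2 = 3.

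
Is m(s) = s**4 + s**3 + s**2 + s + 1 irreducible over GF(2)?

Check for roots in GF(2): m(0) = 1; m(1) = 1.
No roots, so no linear factors.
Monic irreducibles of degree 2 over GF(2): s**2 + s + 1.
None of them divide m (all give nonzero remainder).
No irreducible factor of degree ≤ 2 exists, so m is irreducible over GF(2).

Yes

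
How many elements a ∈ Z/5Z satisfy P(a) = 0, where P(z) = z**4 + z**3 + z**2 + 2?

2

Evaluate at each of the 5 elements of Z/5Z:
P(0) = 2; P(1) = 0 → root; P(2) = 0 → root; P(3) = 4; P(4) = 3.
Roots: {1, 2}.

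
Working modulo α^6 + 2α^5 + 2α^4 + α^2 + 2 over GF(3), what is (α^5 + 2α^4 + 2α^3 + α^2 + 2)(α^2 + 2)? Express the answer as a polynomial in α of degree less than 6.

2α^5 + 2α^4 + α^2 + α + 1

Multiply in GF(3)[α]: (α^5 + 2α^4 + 2α^3 + α^2 + 2)·(α^2 + 2) = α^7 + 2α^6 + α^5 + 2α^4 + α^3 + α^2 + 1.
Reduce using α^6 ≡ α^5 + α^4 + 2α^2 + 1 (mod α^6 + 2α^5 + 2α^4 + α^2 + 2).
Reduced: 2α^5 + 2α^4 + α^2 + α + 1.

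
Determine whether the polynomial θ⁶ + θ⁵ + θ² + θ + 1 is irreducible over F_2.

Write h(θ) = θ⁶ + θ⁵ + θ² + θ + 1.
Check for roots in F_2: h(0) = 1; h(1) = 1.
No roots, so no linear factors.
Monic irreducibles of degree 2 over GF(2): θ² + θ + 1.
None of them divide h (all give nonzero remainder).
Monic irreducibles of degree 3 over GF(2): θ³ + θ + 1, θ³ + θ² + 1.
None of them divide h (all give nonzero remainder).
No irreducible factor of degree ≤ 3 exists, so h is irreducible over GF(2).

Yes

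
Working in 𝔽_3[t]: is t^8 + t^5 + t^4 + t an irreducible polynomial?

Write h(t) = t^8 + t^5 + t^4 + t.
Check for roots in 𝔽_3: h(0) = 0 → root; h(1) = 1; h(2) = 0 → root.
h(0) = 0, so (t) divides h(t); h is reducible.

No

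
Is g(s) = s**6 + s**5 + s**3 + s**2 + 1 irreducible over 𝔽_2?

Yes

Check for roots in 𝔽_2: g(0) = 1; g(1) = 1.
No roots, so no linear factors.
Monic irreducibles of degree 2 over GF(2): s**2 + s + 1.
None of them divide g (all give nonzero remainder).
Monic irreducibles of degree 3 over GF(2): s**3 + s + 1, s**3 + s**2 + 1.
None of them divide g (all give nonzero remainder).
No irreducible factor of degree ≤ 3 exists, so g is irreducible over GF(2).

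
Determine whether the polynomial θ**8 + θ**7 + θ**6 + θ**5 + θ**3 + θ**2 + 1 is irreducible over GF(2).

Write f(θ) = θ**8 + θ**7 + θ**6 + θ**5 + θ**3 + θ**2 + 1.
Check for roots in GF(2): f(0) = 1; f(1) = 1.
No roots, so no linear factors.
Monic irreducibles of degree 2 over GF(2): θ**2 + θ + 1.
θ**2 + θ + 1 divides f: f(θ) = (θ**2 + θ + 1)·(θ**6 + θ**3 + θ**2 + θ + 1).

No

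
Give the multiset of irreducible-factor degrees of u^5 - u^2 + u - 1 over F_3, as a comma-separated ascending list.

Write h(u) = u^5 - u^2 + u - 1.
Roots in F_3: h(0) = 2; h(1) = 0 → root; h(2) = 2.
Linear factors from roots: (u - 1).
Complete factorization: h(u) = (u - 1)·(u^4 + u^3 + u^2 + 1).
Factor degrees with multiplicity: 1 + 4 = 5.

1, 4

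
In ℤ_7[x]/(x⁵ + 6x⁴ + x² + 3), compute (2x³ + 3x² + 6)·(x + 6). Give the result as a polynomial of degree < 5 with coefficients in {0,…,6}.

2x^4 + x^3 + 4x^2 + 6x + 1

Multiply in ℤ_7[x]: (2x³ + 3x² + 6)·(x + 6) = 2x⁴ + x³ + 4x² + 6x + 1.
Reduced: 2x⁴ + x³ + 4x² + 6x + 1.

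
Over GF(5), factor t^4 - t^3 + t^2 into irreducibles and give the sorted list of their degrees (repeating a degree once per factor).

Write f(t) = t^4 - t^3 + t^2.
Roots in GF(5): f(0) = 0 → root; f(1) = 1; f(2) = 2; f(3) = 3; f(4) = 3.
Linear factors from roots: (t).
Complete factorization: f(t) = (t)^2·(t^2 - t + 1).
Factor degrees with multiplicity: 1 + 1 + 2 = 4.

1, 1, 2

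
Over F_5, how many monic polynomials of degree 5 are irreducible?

Gauss's count: N_{5}(5) = (1/5) Σ_{d|5} μ(5/d)·5^d.
Divisors of 5: 1, 5; μ(5/d) for each: -1, 1.
Σ = − 5^1 + 5^5 = 3120.
N = 3120/5 = 624.

624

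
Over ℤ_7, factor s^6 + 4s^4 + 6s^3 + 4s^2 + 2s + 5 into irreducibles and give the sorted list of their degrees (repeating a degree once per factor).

2, 2, 2

Write g(s) = s^6 + 4s^4 + 6s^3 + 4s^2 + 2s + 5.
Complete factorization: g(s) = (s^2 + 3s + 5)·(s^2 + 5s + 2)·(s^2 + 6s + 4).
Factor degrees with multiplicity: 2 + 2 + 2 = 6.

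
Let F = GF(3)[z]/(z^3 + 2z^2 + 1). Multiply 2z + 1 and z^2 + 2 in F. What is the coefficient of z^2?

Multiply in GF(3)[z]: (2z + 1)·(z^2 + 2) = 2z^3 + z^2 + z + 2.
Reduce using z^3 ≡ z^2 + 2 (mod z^3 + 2z^2 + 1).
Reduced: z.

0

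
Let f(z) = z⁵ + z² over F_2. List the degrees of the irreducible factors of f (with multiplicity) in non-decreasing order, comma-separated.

1, 1, 1, 2

Roots in F_2: f(0) = 0 → root; f(1) = 0 → root.
Linear factors from roots: (z), (z + 1).
Complete factorization: f(z) = (z + 1)·(z)^2·(z² + z + 1).
Factor degrees with multiplicity: 1 + 1 + 1 + 2 = 5.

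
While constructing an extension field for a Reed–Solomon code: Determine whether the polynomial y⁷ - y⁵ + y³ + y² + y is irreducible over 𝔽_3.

Write g(y) = y⁷ - y⁵ + y³ + y² + y.
Check for roots in 𝔽_3: g(0) = 0 → root; g(1) = 0 → root; g(2) = 2.
g(0) = 0, so (y) divides g(y); g is reducible.

No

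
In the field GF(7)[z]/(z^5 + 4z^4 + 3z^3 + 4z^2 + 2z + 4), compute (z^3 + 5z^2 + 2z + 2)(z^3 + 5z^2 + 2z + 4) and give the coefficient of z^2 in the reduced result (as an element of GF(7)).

Multiply in GF(7)[z]: (z^3 + 5z^2 + 2z + 2)·(z^3 + 5z^2 + 2z + 4) = z^6 + 3z^5 + z^4 + 5z^3 + 6z^2 + 5z + 1.
Reduce using z^5 ≡ 3z^4 + 4z^3 + 3z^2 + 5z + 3 (mod z^5 + 4z^4 + 3z^3 + 4z^2 + 2z + 4).
Reduced: 2z^4 + 4z^3 + z^2 + 3z + 5.

1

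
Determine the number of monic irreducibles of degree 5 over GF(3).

By the necklace-counting formula, N_3(5) = (1/5) Σ_{d|5} μ(5/d)·3^d.
Divisors of 5: 1, 5; μ(5/d) for each: -1, 1.
Σ = − 3^1 + 3^5 = 240.
N = 240/5 = 48.

48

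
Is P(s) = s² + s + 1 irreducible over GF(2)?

Yes

Check for roots in GF(2): P(0) = 1; P(1) = 1.
No roots. A degree-2 polynomial over a field with no linear factor is irreducible.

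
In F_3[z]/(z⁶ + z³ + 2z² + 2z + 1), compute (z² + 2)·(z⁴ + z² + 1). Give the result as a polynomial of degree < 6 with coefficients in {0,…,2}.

Multiply in F_3[z]: (z² + 2)·(z⁴ + z² + 1) = z⁶ + 2.
Reduce using z⁶ ≡ 2z³ + z² + z + 2 (mod z⁶ + z³ + 2z² + 2z + 1).
Reduced: 2z³ + z² + z + 1.

2z^3 + z^2 + z + 1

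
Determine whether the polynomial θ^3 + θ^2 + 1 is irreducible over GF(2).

Write P(θ) = θ^3 + θ^2 + 1.
Check for roots in GF(2): P(0) = 1; P(1) = 1.
No roots. A degree-3 polynomial over a field with no linear factor is irreducible.

Yes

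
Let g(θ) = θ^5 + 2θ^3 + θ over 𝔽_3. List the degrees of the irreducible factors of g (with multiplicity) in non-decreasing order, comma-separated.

1, 2, 2

Roots in 𝔽_3: g(0) = 0 → root; g(1) = 1; g(2) = 2.
Linear factors from roots: (θ).
Complete factorization: g(θ) = (θ)·(θ^2 + 1)^2.
Factor degrees with multiplicity: 1 + 2 + 2 = 5.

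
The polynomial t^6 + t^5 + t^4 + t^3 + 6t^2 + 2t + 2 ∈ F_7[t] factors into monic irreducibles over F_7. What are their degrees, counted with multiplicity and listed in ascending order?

Write h(t) = t^6 + t^5 + t^4 + t^3 + 6t^2 + 2t + 2.
Linear factors from roots: (t + 6).
Complete factorization: h(t) = (t + 6)·(t^2 + 4)·(t^3 + 2t^2 + 6t + 3).
Factor degrees with multiplicity: 1 + 2 + 3 = 6.

1, 2, 3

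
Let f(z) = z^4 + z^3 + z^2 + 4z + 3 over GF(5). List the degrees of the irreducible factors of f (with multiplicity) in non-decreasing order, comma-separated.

1, 1, 2

Roots in GF(5): f(0) = 3; f(1) = 0 → root; f(2) = 4; f(3) = 2; f(4) = 0 → root.
Linear factors from roots: (z + 4), (z + 1).
Complete factorization: f(z) = (z + 1)·(z + 4)·(z^2 + z + 2).
Factor degrees with multiplicity: 1 + 1 + 2 = 4.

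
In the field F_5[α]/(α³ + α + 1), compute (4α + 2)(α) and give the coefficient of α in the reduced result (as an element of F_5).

Multiply in F_5[α]: (4α + 2)·(α) = 4α² + 2α.
Reduced: 4α² + 2α.

2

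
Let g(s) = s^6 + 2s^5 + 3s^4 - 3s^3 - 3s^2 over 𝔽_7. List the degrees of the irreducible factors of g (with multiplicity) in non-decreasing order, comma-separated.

Linear factors from roots: (s), (s - 1), (s - 2).
Complete factorization: g(s) = (s - 2)·(s - 1)·(s)^2·(s^2 - 2s + 2).
Factor degrees with multiplicity: 1 + 1 + 1 + 1 + 2 = 6.

1, 1, 1, 1, 2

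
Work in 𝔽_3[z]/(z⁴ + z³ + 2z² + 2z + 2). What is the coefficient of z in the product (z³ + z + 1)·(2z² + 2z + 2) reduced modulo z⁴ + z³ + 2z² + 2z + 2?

Multiply in 𝔽_3[z]: (z³ + z + 1)·(2z² + 2z + 2) = 2z⁵ + 2z⁴ + z³ + z² + z + 2.
Reduce using z⁴ ≡ 2z³ + z² + z + 1 (mod z⁴ + z³ + 2z² + 2z + 2).
Reduced: 2.

0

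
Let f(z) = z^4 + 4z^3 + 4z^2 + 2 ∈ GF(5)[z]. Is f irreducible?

Check for roots in GF(5): f(0) = 2; f(1) = 1; f(2) = 1; f(3) = 2; f(4) = 3.
No roots, so no linear factors.
Degree-2 irreducible divisors: test the 10 monic irreducibles of degree 2 over GF(5).
None of them divide f (all give nonzero remainder).
No irreducible factor of degree ≤ 2 exists, so f is irreducible over GF(5).

Yes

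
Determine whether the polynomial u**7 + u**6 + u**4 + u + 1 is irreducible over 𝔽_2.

Write m(u) = u**7 + u**6 + u**4 + u + 1.
Check for roots in 𝔽_2: m(0) = 1; m(1) = 1.
No roots, so no linear factors.
Monic irreducibles of degree 2 over GF(2): u**2 + u + 1.
None of them divide m (all give nonzero remainder).
Monic irreducibles of degree 3 over GF(2): u**3 + u + 1, u**3 + u**2 + 1.
None of them divide m (all give nonzero remainder).
No irreducible factor of degree ≤ 3 exists, so m is irreducible over GF(2).

Yes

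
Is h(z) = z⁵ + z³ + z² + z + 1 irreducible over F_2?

Check for roots in F_2: h(0) = 1; h(1) = 1.
No roots, so no linear factors.
Monic irreducibles of degree 2 over GF(2): z² + z + 1.
None of them divide h (all give nonzero remainder).
No irreducible factor of degree ≤ 2 exists, so h is irreducible over GF(2).

Yes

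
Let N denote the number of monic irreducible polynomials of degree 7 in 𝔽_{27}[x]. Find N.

1494336168

The number of monic irreducibles of degree 7 over GF(27) is (1/7)·Σ_{d∣7} μ(7/d) 27^d.
Divisors of 7: 1, 7; μ(7/d) for each: -1, 1.
Σ = − 27^1 + 27^7 = 10460353176.
N = 10460353176/7 = 1494336168.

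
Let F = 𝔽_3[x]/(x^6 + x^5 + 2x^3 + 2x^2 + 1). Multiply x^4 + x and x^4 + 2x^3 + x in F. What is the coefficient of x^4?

1

Multiply in 𝔽_3[x]: (x^4 + x)·(x^4 + 2x^3 + x) = x^8 + 2x^7 + 2x^5 + 2x^4 + x^2.
Reduce using x^6 ≡ 2x^5 + x^3 + x^2 + 2 (mod x^6 + x^5 + 2x^3 + 2x^2 + 1).
Reduced: x^5 + x^4 + 2x^2 + 2x + 1.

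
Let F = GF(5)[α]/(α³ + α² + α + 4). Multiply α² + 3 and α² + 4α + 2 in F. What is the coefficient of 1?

4

Multiply in GF(5)[α]: (α² + 3)·(α² + 4α + 2) = α⁴ + 4α³ + 2α + 1.
Reduce using α³ ≡ 4α² + 4α + 1 (mod α³ + α² + α + 4).
Reduced: α² + 4.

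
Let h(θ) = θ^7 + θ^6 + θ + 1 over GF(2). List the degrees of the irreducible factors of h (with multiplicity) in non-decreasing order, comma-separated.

Roots in GF(2): h(0) = 1; h(1) = 0 → root.
Linear factors from roots: (θ + 1).
Complete factorization: h(θ) = (θ + 1)^3·(θ^2 + θ + 1)^2.
Factor degrees with multiplicity: 1 + 1 + 1 + 2 + 2 = 7.

1, 1, 1, 2, 2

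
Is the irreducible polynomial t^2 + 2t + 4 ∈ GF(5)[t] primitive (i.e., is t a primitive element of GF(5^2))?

No

Write f(t) = t^2 + 2t + 4.
|GF(5^2)^×| = 5^2 − 1 = 24. Prime factorization: 24 = 2^3·3.
f is primitive ⇔ t has order 24 in GF(5)[t]/(f), i.e. t^(24/q) ≠ 1 for each prime q | 24.
t^(12) mod f = 1
t^(8) mod f = 2t + 4.
Since t^(12) = 1, the order of t divides 12 < 24; not primitive.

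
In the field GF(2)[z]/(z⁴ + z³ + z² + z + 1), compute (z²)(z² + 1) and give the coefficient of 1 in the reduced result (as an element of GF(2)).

1

Multiply in GF(2)[z]: (z²)·(z² + 1) = z⁴ + z².
Reduce using z⁴ ≡ z³ + z² + z + 1 (mod z⁴ + z³ + z² + z + 1).
Reduced: z³ + z + 1.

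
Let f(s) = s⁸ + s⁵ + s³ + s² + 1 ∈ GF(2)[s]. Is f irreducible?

Check for roots in GF(2): f(0) = 1; f(1) = 1.
No roots, so no linear factors.
Monic irreducibles of degree 2 over GF(2): s² + s + 1.
None of them divide f (all give nonzero remainder).
Monic irreducibles of degree 3 over GF(2): s³ + s + 1, s³ + s² + 1.
None of them divide f (all give nonzero remainder).
Monic irreducibles of degree 4 over GF(2): s⁴ + s + 1, s⁴ + s³ + 1, s⁴ + s³ + s² + s + 1.
None of them divide f (all give nonzero remainder).
No irreducible factor of degree ≤ 4 exists, so f is irreducible over GF(2).

Yes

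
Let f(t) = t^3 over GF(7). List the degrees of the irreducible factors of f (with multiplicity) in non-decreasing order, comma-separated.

Linear factors from roots: (t).
Complete factorization: f(t) = (t)^3.
Factor degrees with multiplicity: 1 + 1 + 1 = 3.

1, 1, 1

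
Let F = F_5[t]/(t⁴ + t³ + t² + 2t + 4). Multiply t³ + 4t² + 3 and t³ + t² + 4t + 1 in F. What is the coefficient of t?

Multiply in F_5[t]: (t³ + 4t² + 3)·(t³ + t² + 4t + 1) = t⁶ + 3t⁴ + 2t² + 2t + 3.
Reduce using t⁴ ≡ 4t³ + 4t² + 3t + 1 (mod t⁴ + t³ + t² + 2t + 4).
Reduced: t³ + 2t² + 1.

0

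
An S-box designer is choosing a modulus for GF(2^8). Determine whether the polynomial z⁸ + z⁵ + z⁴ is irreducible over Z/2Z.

No

Write g(z) = z⁸ + z⁵ + z⁴.
Check for roots in Z/2Z: g(0) = 0 → root; g(1) = 1.
g(0) = 0, so (z) divides g(z); g is reducible.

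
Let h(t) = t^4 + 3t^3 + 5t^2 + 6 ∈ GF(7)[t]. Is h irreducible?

Yes

Check for roots in GF(7): h(0) = 6; h(1) = 1; h(2) = 3; h(3) = 3; h(4) = 2; h(5) = 4; h(6) = 2.
No roots, so no linear factors.
Degree-2 irreducible divisors: test the 21 monic irreducibles of degree 2 over GF(7).
None of them divide h (all give nonzero remainder).
No irreducible factor of degree ≤ 2 exists, so h is irreducible over GF(7).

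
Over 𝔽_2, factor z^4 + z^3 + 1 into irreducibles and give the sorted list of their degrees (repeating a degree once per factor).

4

Write g(z) = z^4 + z^3 + 1.
Roots in 𝔽_2: g(0) = 1; g(1) = 1.
Complete factorization: g(z) = (z^4 + z^3 + 1).
Factor degrees with multiplicity: 4 = 4.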